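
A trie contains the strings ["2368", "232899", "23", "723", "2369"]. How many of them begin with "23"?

4

Filter for entries beginning with "23":
Words under "23": 23, 232899, 2368, 2369
Count: 4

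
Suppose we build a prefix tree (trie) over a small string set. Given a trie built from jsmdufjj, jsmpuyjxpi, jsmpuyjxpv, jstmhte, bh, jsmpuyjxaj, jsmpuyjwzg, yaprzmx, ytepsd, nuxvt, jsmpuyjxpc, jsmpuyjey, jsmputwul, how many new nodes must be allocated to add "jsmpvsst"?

Walking "jsmpvsst" from the root, the first 4 characters ("jsmp") follow existing edges; "v" is the first miss.
Each of the 4 remaining characters creates one node.

4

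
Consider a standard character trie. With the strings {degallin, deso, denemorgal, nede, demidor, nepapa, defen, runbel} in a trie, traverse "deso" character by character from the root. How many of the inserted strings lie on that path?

1

Traverse "deso" character by character; count nodes along the way that are marked as word ends.
Prefixes of the query that are stored words: "deso"
Count: 1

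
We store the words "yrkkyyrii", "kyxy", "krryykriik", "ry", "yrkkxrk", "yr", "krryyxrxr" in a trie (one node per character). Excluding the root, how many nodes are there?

For each word, the new-node count is its length minus the longest prefix already in the trie:
  "yrkkyyrii" → 9 new (y, r, k, k, y, y, r, i, i)
  "kyxy" → 4 new (k, y, x, y)
  "krryykriik" → prefix "k" already present; 9 new (r, r, y, y, k, r, i, i, k)
  "ry" → 2 new (r, y)
  "yrkkxrk" → prefix "yrkk" already present; 3 new (x, r, k)
  "yr" → prefix "yr" already present; 0 new (none)
  "krryyxrxr" → prefix "krryy" already present; 4 new (x, r, x, r)
Total nodes = 9 + 4 + 9 + 2 + 3 + 0 + 4 = 31

31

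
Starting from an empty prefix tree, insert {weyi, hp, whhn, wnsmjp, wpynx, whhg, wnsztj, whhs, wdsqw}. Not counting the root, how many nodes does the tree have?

27

Trie structure (* marks end of a word):
(root)
├─ h
│  └─ p *
└─ w
   ├─ d
   │  └─ s
   │     └─ q
   │        └─ w *
   ├─ e
   │  └─ y
   │     └─ i *
   ├─ h
   │  └─ h
   │     ├─ g *
   │     ├─ n *
   │     └─ s *
   ├─ n
   │  └─ s
   │     ├─ m
   │     │  └─ j
   │     │     └─ p *
   │     └─ z
   │        └─ t
   │           └─ j *
   └─ p
      └─ y
         └─ n
            └─ x *
Counting every labelled node above: 27.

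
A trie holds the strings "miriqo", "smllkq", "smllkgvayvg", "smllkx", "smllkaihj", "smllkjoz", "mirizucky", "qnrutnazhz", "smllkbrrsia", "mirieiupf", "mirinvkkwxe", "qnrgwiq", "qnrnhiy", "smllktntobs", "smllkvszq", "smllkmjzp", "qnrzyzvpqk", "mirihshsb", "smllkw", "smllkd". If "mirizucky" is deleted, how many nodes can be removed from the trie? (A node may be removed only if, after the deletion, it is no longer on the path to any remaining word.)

A node on "mirizucky"'s path can go only if nothing else ends at it or branches off below it.
The suffix "zucky" (5 nodes) is used only by "mirizucky"; the node for "miri" still has the child "q", so pruning stops there.
Nodes removed: 5

5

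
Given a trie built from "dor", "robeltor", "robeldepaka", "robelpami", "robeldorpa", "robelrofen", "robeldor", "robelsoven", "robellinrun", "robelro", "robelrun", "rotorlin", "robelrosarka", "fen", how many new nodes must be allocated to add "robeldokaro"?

4

Walking "robeldokaro" from the root, the first 7 characters ("robeldo") follow existing edges; "k" is the first miss.
New nodes needed: |"robeldokaro"| − 7 = 11 − 7 = 4.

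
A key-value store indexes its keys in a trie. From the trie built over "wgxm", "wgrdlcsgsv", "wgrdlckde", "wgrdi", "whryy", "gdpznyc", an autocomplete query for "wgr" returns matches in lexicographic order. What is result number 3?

wgrdlcsgsv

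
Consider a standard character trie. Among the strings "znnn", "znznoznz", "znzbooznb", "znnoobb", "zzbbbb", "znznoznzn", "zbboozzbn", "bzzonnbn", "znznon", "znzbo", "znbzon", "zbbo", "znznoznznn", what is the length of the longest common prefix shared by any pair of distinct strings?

9

The deepest shared node is where two words last agree before diverging.
"znznoznzn" and "znznoznznn" agree on "znznoznzn" (9 characters) before diverging; nothing deeper is shared.
Longest shared-prefix length: 9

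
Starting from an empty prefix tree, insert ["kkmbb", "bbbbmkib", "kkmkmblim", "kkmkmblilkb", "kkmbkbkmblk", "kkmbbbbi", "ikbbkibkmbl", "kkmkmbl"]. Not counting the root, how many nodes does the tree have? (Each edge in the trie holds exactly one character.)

Insert word by word; a character creates a node only if that edge doesn't already exist:
  "kkmbb" → 5 new (k, k, m, b, b)
  "bbbbmkib" → 8 new (b, b, b, b, m, k, i, b)
  "kkmkmblim" → prefix "kkm" already present; 6 new (k, m, b, l, i, m)
  "kkmkmblilkb" → prefix "kkmkmbli" already present; 3 new (l, k, b)
  "kkmbkbkmblk" → prefix "kkmb" already present; 7 new (k, b, k, m, b, l, k)
  "kkmbbbbi" → prefix "kkmbb" already present; 3 new (b, b, i)
  "ikbbkibkmbl" → 11 new (i, k, b, b, k, i, b, k, m, b, l)
  "kkmkmbl" → prefix "kkmkmbl" already present; 0 new (none)
Total nodes = 5 + 8 + 6 + 3 + 7 + 3 + 11 + 0 = 43

43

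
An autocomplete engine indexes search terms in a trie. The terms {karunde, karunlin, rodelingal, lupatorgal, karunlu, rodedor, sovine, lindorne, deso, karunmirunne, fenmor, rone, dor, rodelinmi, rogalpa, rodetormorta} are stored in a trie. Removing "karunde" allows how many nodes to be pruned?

A node on "karunde"'s path can go only if nothing else ends at it or branches off below it.
The suffix "de" (2 nodes) is used only by "karunde"; the node for "karun" still has the child "l", so pruning stops there.
Nodes removed: 2

2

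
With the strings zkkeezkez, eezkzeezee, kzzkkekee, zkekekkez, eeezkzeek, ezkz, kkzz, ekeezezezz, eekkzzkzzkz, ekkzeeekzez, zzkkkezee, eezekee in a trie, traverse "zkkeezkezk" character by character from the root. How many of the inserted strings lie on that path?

Traverse "zkkeezkezk" character by character; count nodes along the way that are marked as word ends.
Prefixes of the query that are stored words: "zkkeezkez"
Count: 1

1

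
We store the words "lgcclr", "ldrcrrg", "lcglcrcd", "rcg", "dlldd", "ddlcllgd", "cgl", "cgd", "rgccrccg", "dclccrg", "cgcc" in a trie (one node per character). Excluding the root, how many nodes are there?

For each word, the new-node count is its length minus the longest prefix already in the trie:
  "lgcclr" → 6 new (l, g, c, c, l, r)
  "ldrcrrg" → prefix "l" already present; 6 new (d, r, c, r, r, g)
  "lcglcrcd" → prefix "l" already present; 7 new (c, g, l, c, r, c, d)
  "rcg" → 3 new (r, c, g)
  "dlldd" → 5 new (d, l, l, d, d)
  "ddlcllgd" → prefix "d" already present; 7 new (d, l, c, l, l, g, d)
  "cgl" → 3 new (c, g, l)
  "cgd" → prefix "cg" already present; 1 new (d)
  "rgccrccg" → prefix "r" already present; 7 new (g, c, c, r, c, c, g)
  "dclccrg" → prefix "d" already present; 6 new (c, l, c, c, r, g)
  "cgcc" → prefix "cg" already present; 2 new (c, c)
Total nodes = 6 + 6 + 7 + 3 + 5 + 7 + 3 + 1 + 7 + 6 + 2 = 53

53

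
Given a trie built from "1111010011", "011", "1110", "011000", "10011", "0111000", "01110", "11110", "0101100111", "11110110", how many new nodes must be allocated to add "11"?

Every character of "11" already lies on an existing path (it is a prefix of some stored word).
No new nodes are needed: 0.

0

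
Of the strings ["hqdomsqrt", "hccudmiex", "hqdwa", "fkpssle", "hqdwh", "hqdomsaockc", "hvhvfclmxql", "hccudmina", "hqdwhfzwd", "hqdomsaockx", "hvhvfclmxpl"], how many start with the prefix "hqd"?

Filter for entries beginning with "hqd":
Words under "hqd": hqdomsaockc, hqdomsaockx, hqdomsqrt, hqdwa, hqdwh, hqdwhfzwd
Count: 6

6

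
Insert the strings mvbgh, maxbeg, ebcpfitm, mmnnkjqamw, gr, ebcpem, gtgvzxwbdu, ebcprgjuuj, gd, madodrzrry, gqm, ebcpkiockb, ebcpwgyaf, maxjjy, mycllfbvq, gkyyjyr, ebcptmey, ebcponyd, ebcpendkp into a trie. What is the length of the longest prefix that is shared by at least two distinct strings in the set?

Look for the deepest trie node that still has at least two words in its subtree.
"ebcpem" and "ebcpendkp" agree on "ebcpe" (5 characters) before diverging; nothing deeper is shared.
Longest shared-prefix length: 5

5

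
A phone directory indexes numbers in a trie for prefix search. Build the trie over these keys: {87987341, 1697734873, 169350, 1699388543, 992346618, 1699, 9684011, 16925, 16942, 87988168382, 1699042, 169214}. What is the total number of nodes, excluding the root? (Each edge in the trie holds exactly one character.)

For each word, the new-node count is its length minus the longest prefix already in the trie:
  "87987341" → 8 new (8, 7, 9, 8, 7, 3, 4, 1)
  "1697734873" → 10 new (1, 6, 9, 7, 7, 3, 4, 8, 7, 3)
  "169350" → prefix "169" already present; 3 new (3, 5, 0)
  "1699388543" → prefix "169" already present; 7 new (9, 3, 8, 8, 5, 4, 3)
  "992346618" → 9 new (9, 9, 2, 3, 4, 6, 6, 1, 8)
  "1699" → prefix "1699" already present; 0 new (none)
  "9684011" → prefix "9" already present; 6 new (6, 8, 4, 0, 1, 1)
  "16925" → prefix "169" already present; 2 new (2, 5)
  "16942" → prefix "169" already present; 2 new (4, 2)
  "87988168382" → prefix "8798" already present; 7 new (8, 1, 6, 8, 3, 8, 2)
  "1699042" → prefix "1699" already present; 3 new (0, 4, 2)
  "169214" → prefix "1692" already present; 2 new (1, 4)
Total nodes = 8 + 10 + 3 + 7 + 9 + 0 + 6 + 2 + 2 + 7 + 3 + 2 = 59

59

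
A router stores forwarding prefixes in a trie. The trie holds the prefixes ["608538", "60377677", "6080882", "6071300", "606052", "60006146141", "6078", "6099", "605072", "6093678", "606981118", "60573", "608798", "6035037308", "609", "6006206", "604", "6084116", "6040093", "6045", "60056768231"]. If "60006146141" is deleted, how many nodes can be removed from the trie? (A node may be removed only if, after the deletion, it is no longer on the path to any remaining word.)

A node on "60006146141"'s path can go only if nothing else ends at it or branches off below it.
The suffix "06146141" (8 nodes) is used only by "60006146141"; the node for "600" still has the child "6", so pruning stops there.
Nodes removed: 8

8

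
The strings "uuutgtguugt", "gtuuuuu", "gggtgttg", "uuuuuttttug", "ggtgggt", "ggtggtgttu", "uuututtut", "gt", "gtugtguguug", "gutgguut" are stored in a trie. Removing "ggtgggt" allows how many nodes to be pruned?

After clearing the end-marker at "ggtgggt", prune upward until reaching a node still needed by another word.
The suffix "gt" (2 nodes) is used only by "ggtgggt"; the node for "ggtgg" still has the child "t", so pruning stops there.
Nodes removed: 2

2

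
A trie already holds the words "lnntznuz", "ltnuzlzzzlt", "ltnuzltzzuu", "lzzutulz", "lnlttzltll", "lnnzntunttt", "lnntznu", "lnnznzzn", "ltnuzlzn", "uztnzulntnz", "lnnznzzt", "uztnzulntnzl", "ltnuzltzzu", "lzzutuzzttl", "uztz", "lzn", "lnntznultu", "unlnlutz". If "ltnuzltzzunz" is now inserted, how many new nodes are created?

2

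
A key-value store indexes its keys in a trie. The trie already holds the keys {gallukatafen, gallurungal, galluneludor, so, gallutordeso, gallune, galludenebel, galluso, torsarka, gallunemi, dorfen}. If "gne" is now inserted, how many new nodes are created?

Walking "gne" from the root, the first 1 characters ("g") follow existing edges; "n" is the first miss.
Each of the 2 remaining characters creates one node.

2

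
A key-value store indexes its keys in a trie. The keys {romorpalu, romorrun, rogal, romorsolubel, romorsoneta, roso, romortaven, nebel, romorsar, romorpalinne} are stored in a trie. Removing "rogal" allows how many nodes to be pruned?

3

Walk "rogal" from the leaf back toward the root, removing each node that no remaining word uses.
The suffix "gal" (3 nodes) is used only by "rogal"; the node for "ro" still has the child "m", so pruning stops there.
Nodes removed: 3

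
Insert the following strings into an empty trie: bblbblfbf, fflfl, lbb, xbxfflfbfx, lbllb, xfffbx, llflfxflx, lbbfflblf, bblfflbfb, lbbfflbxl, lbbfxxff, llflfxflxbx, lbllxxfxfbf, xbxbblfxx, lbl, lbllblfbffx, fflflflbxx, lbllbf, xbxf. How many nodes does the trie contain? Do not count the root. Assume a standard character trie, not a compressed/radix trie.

Insert word by word; a character creates a node only if that edge doesn't already exist:
  "bblbblfbf" → 9 new (b, b, l, b, b, l, f, b, f)
  "fflfl" → 5 new (f, f, l, f, l)
  "lbb" → 3 new (l, b, b)
  "xbxfflfbfx" → 10 new (x, b, x, f, f, l, f, b, f, x)
  "lbllb" → prefix "lb" already present; 3 new (l, l, b)
  "xfffbx" → prefix "x" already present; 5 new (f, f, f, b, x)
  "llflfxflx" → prefix "l" already present; 8 new (l, f, l, f, x, f, l, x)
  "lbbfflblf" → prefix "lbb" already present; 6 new (f, f, l, b, l, f)
  "bblfflbfb" → prefix "bbl" already present; 6 new (f, f, l, b, f, b)
  "lbbfflbxl" → prefix "lbbfflb" already present; 2 new (x, l)
  "lbbfxxff" → prefix "lbbf" already present; 4 new (x, x, f, f)
  "llflfxflxbx" → prefix "llflfxflx" already present; 2 new (b, x)
  "lbllxxfxfbf" → prefix "lbll" already present; 7 new (x, x, f, x, f, b, f)
  "xbxbblfxx" → prefix "xbx" already present; 6 new (b, b, l, f, x, x)
  "lbl" → prefix "lbl" already present; 0 new (none)
  "lbllblfbffx" → prefix "lbllb" already present; 6 new (l, f, b, f, f, x)
  "fflflflbxx" → prefix "fflfl" already present; 5 new (f, l, b, x, x)
  "lbllbf" → prefix "lbllb" already present; 1 new (f)
  "xbxf" → prefix "xbxf" already present; 0 new (none)
Total nodes = 9 + 5 + 3 + 10 + 3 + 5 + 8 + 6 + 6 + 2 + 4 + 2 + 7 + 6 + 0 + 6 + 5 + 1 + 0 = 88

88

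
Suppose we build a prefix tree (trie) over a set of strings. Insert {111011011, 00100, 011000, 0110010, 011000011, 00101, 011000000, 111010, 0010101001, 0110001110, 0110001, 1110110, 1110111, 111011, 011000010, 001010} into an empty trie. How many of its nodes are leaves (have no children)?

Leaves are exactly the stored words that no other stored word extends.
Those words: "00100", "0010101001", "011000000", "011000010", "011000011", "0110001110", "0110010", "111010", "111011011", "1110111"
Leaf count: 10

10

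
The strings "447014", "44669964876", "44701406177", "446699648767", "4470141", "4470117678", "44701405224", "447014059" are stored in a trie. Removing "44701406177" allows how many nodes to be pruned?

After clearing the end-marker at "44701406177", prune upward until reaching a node still needed by another word.
The suffix "6177" (4 nodes) is used only by "44701406177"; the node for "4470140" still has the child "5", so pruning stops there.
Nodes removed: 4

4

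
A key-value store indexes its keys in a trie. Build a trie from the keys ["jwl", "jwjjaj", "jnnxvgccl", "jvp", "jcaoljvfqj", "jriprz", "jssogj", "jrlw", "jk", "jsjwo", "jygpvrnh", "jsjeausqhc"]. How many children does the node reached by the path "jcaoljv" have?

Follow the path "jcaoljv" to its node, then look at its outgoing edges.
Characters that immediately follow "jcaoljv" among the stored strings: {f}.
That node has 1 child edge.

1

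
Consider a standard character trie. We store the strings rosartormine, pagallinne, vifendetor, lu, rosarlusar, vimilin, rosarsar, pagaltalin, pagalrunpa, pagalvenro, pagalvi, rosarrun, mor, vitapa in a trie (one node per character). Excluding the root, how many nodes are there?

For each word, the new-node count is its length minus the longest prefix already in the trie:
  "rosartormine" → 12 new (r, o, s, a, r, t, o, r, m, i, n, e)
  "pagallinne" → 10 new (p, a, g, a, l, l, i, n, n, e)
  "vifendetor" → 10 new (v, i, f, e, n, d, e, t, o, r)
  "lu" → 2 new (l, u)
  "rosarlusar" → prefix "rosar" already present; 5 new (l, u, s, a, r)
  "vimilin" → prefix "vi" already present; 5 new (m, i, l, i, n)
  "rosarsar" → prefix "rosar" already present; 3 new (s, a, r)
  "pagaltalin" → prefix "pagal" already present; 5 new (t, a, l, i, n)
  "pagalrunpa" → prefix "pagal" already present; 5 new (r, u, n, p, a)
  "pagalvenro" → prefix "pagal" already present; 5 new (v, e, n, r, o)
  "pagalvi" → prefix "pagalv" already present; 1 new (i)
  "rosarrun" → prefix "rosar" already present; 3 new (r, u, n)
  "mor" → 3 new (m, o, r)
  "vitapa" → prefix "vi" already present; 4 new (t, a, p, a)
Total nodes = 12 + 10 + 10 + 2 + 5 + 5 + 3 + 5 + 5 + 5 + 1 + 3 + 3 + 4 = 73

73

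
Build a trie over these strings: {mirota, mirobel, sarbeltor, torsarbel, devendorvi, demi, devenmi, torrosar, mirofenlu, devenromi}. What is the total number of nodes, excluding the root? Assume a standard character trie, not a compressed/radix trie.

Count nodes per top-level branch (shared prefixes stored once):
  'd'-branch (demi, devendorvi, devenmi, devenromi): 18 nodes
  'm'-branch (mirobel, mirofenlu, mirota): 14 nodes
  's'-branch (sarbeltor): 9 nodes
  't'-branch (torrosar, torsarbel): 14 nodes
Sum: 55

55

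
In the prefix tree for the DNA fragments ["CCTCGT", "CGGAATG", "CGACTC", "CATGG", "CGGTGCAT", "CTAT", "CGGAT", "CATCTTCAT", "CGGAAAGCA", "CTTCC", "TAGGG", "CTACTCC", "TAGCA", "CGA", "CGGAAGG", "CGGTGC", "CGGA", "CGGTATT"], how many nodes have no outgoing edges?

15

A leaf is a node with no children — equivalently, the end of a word that is not a proper prefix of any other stored word.
Those words: "CATCTTCAT", "CATGG", "CCTCGT", "CGACTC", "CGGAAAGCA", "CGGAAGG", "CGGAATG", "CGGAT", "CGGTATT", "CGGTGCAT", "CTACTCC", "CTAT", "CTTCC", "TAGCA", "TAGGG"
Leaf count: 15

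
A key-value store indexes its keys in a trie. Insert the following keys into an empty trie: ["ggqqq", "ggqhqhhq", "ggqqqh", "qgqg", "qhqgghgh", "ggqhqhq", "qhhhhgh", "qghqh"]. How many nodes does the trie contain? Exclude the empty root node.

Count nodes per top-level branch (shared prefixes stored once):
  'g'-branch (ggqhqhhq, ggqhqhq, ggqqq, ggqqqh): 12 nodes
  'q'-branch (qghqh, qgqg, qhhhhgh, qhqgghgh): 19 nodes
Sum: 31

31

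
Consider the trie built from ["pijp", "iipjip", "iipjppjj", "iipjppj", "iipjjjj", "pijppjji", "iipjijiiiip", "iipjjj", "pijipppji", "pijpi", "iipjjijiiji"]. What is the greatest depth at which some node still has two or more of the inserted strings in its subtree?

7

The deepest shared node is where two words last agree before diverging.
"iipjppj" and "iipjppjj" agree on "iipjppj" (7 characters) before diverging; nothing deeper is shared.
Longest shared-prefix length: 7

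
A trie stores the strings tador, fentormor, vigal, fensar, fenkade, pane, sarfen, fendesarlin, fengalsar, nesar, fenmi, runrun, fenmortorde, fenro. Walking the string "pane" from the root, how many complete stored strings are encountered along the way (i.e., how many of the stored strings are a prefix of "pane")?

Check each prefix of "pane" against the stored set — each match is an end-marker on the path.
Prefixes of the query that are stored words: "pane"
Count: 1

1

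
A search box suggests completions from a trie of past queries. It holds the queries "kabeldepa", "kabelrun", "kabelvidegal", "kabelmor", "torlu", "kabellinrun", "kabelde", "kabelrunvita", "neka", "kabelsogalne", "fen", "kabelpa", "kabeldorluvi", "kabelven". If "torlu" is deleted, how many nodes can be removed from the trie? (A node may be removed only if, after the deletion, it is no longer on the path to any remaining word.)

5

A node on "torlu"'s path can go only if nothing else ends at it or branches off below it.
No other word shares any prefix with "torlu", so all 5 of its nodes go.
Nodes removed: 5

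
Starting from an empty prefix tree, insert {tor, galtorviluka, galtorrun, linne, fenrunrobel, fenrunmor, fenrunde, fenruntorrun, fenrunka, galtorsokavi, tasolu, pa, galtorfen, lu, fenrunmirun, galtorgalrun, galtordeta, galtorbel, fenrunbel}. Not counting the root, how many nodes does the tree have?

84

Insert word by word; a character creates a node only if that edge doesn't already exist:
  "tor" → 3 new (t, o, r)
  "galtorviluka" → 12 new (g, a, l, t, o, r, v, i, l, u, k, a)
  "galtorrun" → prefix "galtor" already present; 3 new (r, u, n)
  "linne" → 5 new (l, i, n, n, e)
  "fenrunrobel" → 11 new (f, e, n, r, u, n, r, o, b, e, l)
  "fenrunmor" → prefix "fenrun" already present; 3 new (m, o, r)
  "fenrunde" → prefix "fenrun" already present; 2 new (d, e)
  "fenruntorrun" → prefix "fenrun" already present; 6 new (t, o, r, r, u, n)
  "fenrunka" → prefix "fenrun" already present; 2 new (k, a)
  "galtorsokavi" → prefix "galtor" already present; 6 new (s, o, k, a, v, i)
  "tasolu" → prefix "t" already present; 5 new (a, s, o, l, u)
  "pa" → 2 new (p, a)
  "galtorfen" → prefix "galtor" already present; 3 new (f, e, n)
  "lu" → prefix "l" already present; 1 new (u)
  "fenrunmirun" → prefix "fenrunm" already present; 4 new (i, r, u, n)
  "galtorgalrun" → prefix "galtor" already present; 6 new (g, a, l, r, u, n)
  "galtordeta" → prefix "galtor" already present; 4 new (d, e, t, a)
  "galtorbel" → prefix "galtor" already present; 3 new (b, e, l)
  "fenrunbel" → prefix "fenrun" already present; 3 new (b, e, l)
Total nodes = 3 + 12 + 3 + 5 + 11 + 3 + 2 + 6 + 2 + 6 + 5 + 2 + 3 + 1 + 4 + 6 + 4 + 3 + 3 = 84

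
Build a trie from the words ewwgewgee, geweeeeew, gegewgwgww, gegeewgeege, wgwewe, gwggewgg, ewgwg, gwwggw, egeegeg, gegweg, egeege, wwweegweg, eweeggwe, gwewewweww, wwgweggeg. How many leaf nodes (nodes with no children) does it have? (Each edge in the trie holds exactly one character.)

14

Leaves are exactly the stored words that no other stored word extends.
Those words: "egeegeg", "eweeggwe", "ewgwg", "ewwgewgee", "gegeewgeege", "gegewgwgww", "gegweg", "geweeeeew", "gwewewweww", "gwggewgg", "gwwggw", "wgwewe", "wwgweggeg", "wwweegweg"
Leaf count: 14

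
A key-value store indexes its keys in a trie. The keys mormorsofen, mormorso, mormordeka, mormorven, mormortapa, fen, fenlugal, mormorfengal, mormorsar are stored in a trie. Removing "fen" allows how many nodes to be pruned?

A node on "fen"'s path can go only if nothing else ends at it or branches off below it.
Every node on "fen" is still needed (e.g. by "fenlugal"), so nothing is freed.
Nodes removed: 0

0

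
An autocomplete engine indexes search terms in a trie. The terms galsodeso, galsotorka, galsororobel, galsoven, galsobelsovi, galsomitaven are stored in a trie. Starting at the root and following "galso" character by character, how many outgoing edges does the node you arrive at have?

6

Walk "galso" from the root, arriving at one node.
Distinct next characters after "galso": b, d, m, r, t, v.
That node has 6 child edges.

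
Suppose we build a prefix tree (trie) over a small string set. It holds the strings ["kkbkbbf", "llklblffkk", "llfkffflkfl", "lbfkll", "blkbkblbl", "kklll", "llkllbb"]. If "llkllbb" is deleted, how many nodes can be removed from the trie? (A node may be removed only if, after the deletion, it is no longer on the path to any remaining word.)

Walk "llkllbb" from the leaf back toward the root, removing each node that no remaining word uses.
The suffix "lbb" (3 nodes) is used only by "llkllbb"; the node for "llkl" still has the child "b", so pruning stops there.
Nodes removed: 3

3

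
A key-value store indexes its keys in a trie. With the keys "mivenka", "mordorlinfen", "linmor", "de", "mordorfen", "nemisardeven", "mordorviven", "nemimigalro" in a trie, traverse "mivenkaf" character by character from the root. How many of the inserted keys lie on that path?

1

Walk "mivenkaf" from the root; an end-of-word marker is hit whenever a stored word is a prefix of "mivenkaf".
Prefixes of the query that are stored words: "mivenka"
Count: 1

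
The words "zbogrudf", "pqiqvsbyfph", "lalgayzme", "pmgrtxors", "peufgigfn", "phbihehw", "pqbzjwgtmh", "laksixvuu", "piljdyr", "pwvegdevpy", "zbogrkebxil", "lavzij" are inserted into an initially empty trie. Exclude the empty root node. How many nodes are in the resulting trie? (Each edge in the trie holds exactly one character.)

91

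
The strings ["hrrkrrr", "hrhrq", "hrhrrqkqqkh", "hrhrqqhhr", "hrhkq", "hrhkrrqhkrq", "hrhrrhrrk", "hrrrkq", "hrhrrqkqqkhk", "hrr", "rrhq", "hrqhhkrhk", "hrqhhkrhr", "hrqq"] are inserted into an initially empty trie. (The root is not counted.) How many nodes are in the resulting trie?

Trace insertions, counting only characters that open a new branch:
  "hrrkrrr" → 7 new (h, r, r, k, r, r, r)
  "hrhrq" → prefix "hr" already present; 3 new (h, r, q)
  "hrhrrqkqqkh" → prefix "hrhr" already present; 7 new (r, q, k, q, q, k, h)
  "hrhrqqhhr" → prefix "hrhrq" already present; 4 new (q, h, h, r)
  "hrhkq" → prefix "hrh" already present; 2 new (k, q)
  "hrhkrrqhkrq" → prefix "hrhk" already present; 7 new (r, r, q, h, k, r, q)
  "hrhrrhrrk" → prefix "hrhrr" already present; 4 new (h, r, r, k)
  "hrrrkq" → prefix "hrr" already present; 3 new (r, k, q)
  "hrhrrqkqqkhk" → prefix "hrhrrqkqqkh" already present; 1 new (k)
  "hrr" → prefix "hrr" already present; 0 new (none)
  "rrhq" → 4 new (r, r, h, q)
  "hrqhhkrhk" → prefix "hr" already present; 7 new (q, h, h, k, r, h, k)
  "hrqhhkrhr" → prefix "hrqhhkrh" already present; 1 new (r)
  "hrqq" → prefix "hrq" already present; 1 new (q)
Total nodes = 7 + 3 + 7 + 4 + 2 + 7 + 4 + 3 + 1 + 0 + 4 + 7 + 1 + 1 = 51

51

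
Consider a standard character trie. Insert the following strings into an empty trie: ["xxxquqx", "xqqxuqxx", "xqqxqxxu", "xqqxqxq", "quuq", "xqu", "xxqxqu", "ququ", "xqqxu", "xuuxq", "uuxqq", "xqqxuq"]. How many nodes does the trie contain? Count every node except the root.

Insert word by word; a character creates a node only if that edge doesn't already exist:
  "xxxquqx" → 7 new (x, x, x, q, u, q, x)
  "xqqxuqxx" → prefix "x" already present; 7 new (q, q, x, u, q, x, x)
  "xqqxqxxu" → prefix "xqqx" already present; 4 new (q, x, x, u)
  "xqqxqxq" → prefix "xqqxqx" already present; 1 new (q)
  "quuq" → 4 new (q, u, u, q)
  "xqu" → prefix "xq" already present; 1 new (u)
  "xxqxqu" → prefix "xx" already present; 4 new (q, x, q, u)
  "ququ" → prefix "qu" already present; 2 new (q, u)
  "xqqxu" → prefix "xqqxu" already present; 0 new (none)
  "xuuxq" → prefix "x" already present; 4 new (u, u, x, q)
  "uuxqq" → 5 new (u, u, x, q, q)
  "xqqxuq" → prefix "xqqxuq" already present; 0 new (none)
Total nodes = 7 + 7 + 4 + 1 + 4 + 1 + 4 + 2 + 0 + 4 + 5 + 0 = 39

39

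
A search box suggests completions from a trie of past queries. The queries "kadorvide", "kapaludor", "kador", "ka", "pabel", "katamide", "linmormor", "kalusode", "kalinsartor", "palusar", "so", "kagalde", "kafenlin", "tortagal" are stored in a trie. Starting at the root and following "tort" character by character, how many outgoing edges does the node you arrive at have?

1

The children of the "tort" node are the distinct next characters among strings starting with "tort".
Distinct next characters after "tort": a.
That node has 1 child edge.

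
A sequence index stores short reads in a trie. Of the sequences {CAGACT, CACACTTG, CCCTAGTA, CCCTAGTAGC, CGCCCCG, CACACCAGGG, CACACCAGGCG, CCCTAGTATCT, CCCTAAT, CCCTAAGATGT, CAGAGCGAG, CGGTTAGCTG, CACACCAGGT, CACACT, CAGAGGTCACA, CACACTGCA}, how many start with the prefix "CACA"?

6

Filter for entries beginning with "CACA":
Matches: "CACACCAGGCG", "CACACCAGGG", "CACACCAGGT", "CACACT", "CACACTGCA", "CACACTTG"
Count: 6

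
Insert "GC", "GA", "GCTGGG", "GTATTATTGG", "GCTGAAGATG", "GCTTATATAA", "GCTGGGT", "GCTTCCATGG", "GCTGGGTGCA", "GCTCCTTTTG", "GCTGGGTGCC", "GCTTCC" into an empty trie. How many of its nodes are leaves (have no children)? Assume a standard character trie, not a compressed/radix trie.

8

A leaf is a node with no children — equivalently, the end of a word that is not a proper prefix of any other stored word.
Those words: "GA", "GCTCCTTTTG", "GCTGAAGATG", "GCTGGGTGCA", "GCTGGGTGCC", "GCTTATATAA", "GCTTCCATGG", "GTATTATTGG"
Leaf count: 8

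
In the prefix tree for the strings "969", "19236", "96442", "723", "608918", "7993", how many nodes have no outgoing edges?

Leaves are exactly the stored words that no other stored word extends.
Those words: "19236", "608918", "723", "7993", "96442", "969"
Leaf count: 6

6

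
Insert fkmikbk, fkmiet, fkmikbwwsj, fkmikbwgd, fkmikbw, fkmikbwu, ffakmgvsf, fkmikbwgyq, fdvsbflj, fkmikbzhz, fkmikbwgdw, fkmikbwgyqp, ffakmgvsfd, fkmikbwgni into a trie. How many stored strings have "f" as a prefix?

Walk to "f"; the words in its subtree are exactly those with that prefix.
Matches: "fdvsbflj", "ffakmgvsf", "ffakmgvsfd", "fkmiet", "fkmikbk", "fkmikbw", "fkmikbwgd", "fkmikbwgdw", "fkmikbwgni", "fkmikbwgyq", "fkmikbwgyqp", "fkmikbwu", "fkmikbwwsj", "fkmikbzhz"
Count: 14

14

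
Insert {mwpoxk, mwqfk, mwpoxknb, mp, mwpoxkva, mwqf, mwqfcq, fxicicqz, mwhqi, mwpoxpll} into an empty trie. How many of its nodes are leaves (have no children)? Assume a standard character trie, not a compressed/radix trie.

A leaf is a node with no children — equivalently, the end of a word that is not a proper prefix of any other stored word.
Those words: "fxicicqz", "mp", "mwhqi", "mwpoxknb", "mwpoxkva", "mwpoxpll", "mwqfcq", "mwqfk"
Leaf count: 8

8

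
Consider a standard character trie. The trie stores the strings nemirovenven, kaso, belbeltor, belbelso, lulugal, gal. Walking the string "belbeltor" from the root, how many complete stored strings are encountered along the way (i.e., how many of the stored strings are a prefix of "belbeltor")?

1

Traverse "belbeltor" character by character; count nodes along the way that are marked as word ends.
Prefixes of the query that are stored words: "belbeltor"
Count: 1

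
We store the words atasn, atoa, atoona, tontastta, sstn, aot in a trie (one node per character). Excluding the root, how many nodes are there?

For each word, the new-node count is its length minus the longest prefix already in the trie:
  "atasn" → 5 new (a, t, a, s, n)
  "atoa" → prefix "at" already present; 2 new (o, a)
  "atoona" → prefix "ato" already present; 3 new (o, n, a)
  "tontastta" → 9 new (t, o, n, t, a, s, t, t, a)
  "sstn" → 4 new (s, s, t, n)
  "aot" → prefix "a" already present; 2 new (o, t)
Total nodes = 5 + 2 + 3 + 9 + 4 + 2 = 25

25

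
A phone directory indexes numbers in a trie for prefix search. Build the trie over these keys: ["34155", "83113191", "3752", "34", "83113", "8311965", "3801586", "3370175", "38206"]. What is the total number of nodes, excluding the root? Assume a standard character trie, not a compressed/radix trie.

34

Count nodes per top-level branch (shared prefixes stored once):
  '3'-branch (3370175, 34, 34155, 3752, 3801586, 38206): 23 nodes
  '8'-branch (83113, 83113191, 8311965): 11 nodes
Sum: 34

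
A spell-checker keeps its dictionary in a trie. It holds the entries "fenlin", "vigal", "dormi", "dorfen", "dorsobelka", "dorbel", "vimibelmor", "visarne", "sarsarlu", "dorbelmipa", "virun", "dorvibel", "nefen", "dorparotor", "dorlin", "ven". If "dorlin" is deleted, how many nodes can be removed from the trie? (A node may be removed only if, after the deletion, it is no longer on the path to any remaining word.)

A node on "dorlin"'s path can go only if nothing else ends at it or branches off below it.
The suffix "lin" (3 nodes) is used only by "dorlin"; the node for "dor" still has the child "m", so pruning stops there.
Nodes removed: 3

3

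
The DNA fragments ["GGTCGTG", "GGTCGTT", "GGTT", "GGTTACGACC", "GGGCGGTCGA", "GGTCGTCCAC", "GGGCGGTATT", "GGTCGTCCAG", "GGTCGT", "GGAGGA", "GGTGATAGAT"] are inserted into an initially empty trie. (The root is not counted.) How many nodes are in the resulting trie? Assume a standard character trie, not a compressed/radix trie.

42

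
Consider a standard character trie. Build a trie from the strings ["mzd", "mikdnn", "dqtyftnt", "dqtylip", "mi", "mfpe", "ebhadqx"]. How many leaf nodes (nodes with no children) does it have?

A leaf is a node with no children — equivalently, the end of a word that is not a proper prefix of any other stored word.
Those words: "dqtyftnt", "dqtylip", "ebhadqx", "mfpe", "mikdnn", "mzd"
Leaf count: 6

6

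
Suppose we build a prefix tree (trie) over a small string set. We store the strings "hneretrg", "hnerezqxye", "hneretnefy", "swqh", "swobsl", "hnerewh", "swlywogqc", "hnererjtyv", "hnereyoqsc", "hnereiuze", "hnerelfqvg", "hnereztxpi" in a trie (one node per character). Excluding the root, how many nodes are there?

57

For each word, the new-node count is its length minus the longest prefix already in the trie:
  "hneretrg" → 8 new (h, n, e, r, e, t, r, g)
  "hnerezqxye" → prefix "hnere" already present; 5 new (z, q, x, y, e)
  "hneretnefy" → prefix "hneret" already present; 4 new (n, e, f, y)
  "swqh" → 4 new (s, w, q, h)
  "swobsl" → prefix "sw" already present; 4 new (o, b, s, l)
  "hnerewh" → prefix "hnere" already present; 2 new (w, h)
  "swlywogqc" → prefix "sw" already present; 7 new (l, y, w, o, g, q, c)
  "hnererjtyv" → prefix "hnere" already present; 5 new (r, j, t, y, v)
  "hnereyoqsc" → prefix "hnere" already present; 5 new (y, o, q, s, c)
  "hnereiuze" → prefix "hnere" already present; 4 new (i, u, z, e)
  "hnerelfqvg" → prefix "hnere" already present; 5 new (l, f, q, v, g)
  "hnereztxpi" → prefix "hnerez" already present; 4 new (t, x, p, i)
Total nodes = 8 + 5 + 4 + 4 + 4 + 2 + 7 + 5 + 5 + 4 + 5 + 4 = 57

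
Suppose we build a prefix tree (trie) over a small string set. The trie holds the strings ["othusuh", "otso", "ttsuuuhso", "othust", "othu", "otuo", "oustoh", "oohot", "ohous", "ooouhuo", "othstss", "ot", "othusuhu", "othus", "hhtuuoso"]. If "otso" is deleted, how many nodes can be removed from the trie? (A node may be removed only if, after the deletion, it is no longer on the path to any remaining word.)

A node on "otso"'s path can go only if nothing else ends at it or branches off below it.
The suffix "so" (2 nodes) is used only by "otso"; the node for "ot" still has the child "h", so pruning stops there.
Nodes removed: 2

2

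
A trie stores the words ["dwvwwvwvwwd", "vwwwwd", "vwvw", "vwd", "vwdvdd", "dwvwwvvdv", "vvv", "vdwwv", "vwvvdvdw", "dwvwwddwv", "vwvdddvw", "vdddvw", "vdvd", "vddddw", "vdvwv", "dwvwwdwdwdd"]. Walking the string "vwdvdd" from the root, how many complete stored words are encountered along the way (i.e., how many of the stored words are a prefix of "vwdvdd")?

2

Walk "vwdvdd" from the root; an end-of-word marker is hit whenever a stored word is a prefix of "vwdvdd".
Prefixes of the query that are stored words: "vwd", "vwdvdd"
Count: 2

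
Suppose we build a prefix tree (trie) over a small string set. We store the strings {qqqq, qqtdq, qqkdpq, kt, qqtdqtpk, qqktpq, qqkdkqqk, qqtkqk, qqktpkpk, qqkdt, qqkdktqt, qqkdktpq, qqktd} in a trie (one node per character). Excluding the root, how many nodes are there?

Trie structure (* marks end of a word):
(root)
├─ k
│  └─ t *
└─ q
   └─ q
      ├─ k
      │  ├─ d
      │  │  ├─ k
      │  │  │  ├─ q
      │  │  │  │  └─ q
      │  │  │  │     └─ k *
      │  │  │  └─ t
      │  │  │     ├─ p
      │  │  │     │  └─ q *
      │  │  │     └─ q
      │  │  │        └─ t *
      │  │  ├─ p
      │  │  │  └─ q *
      │  │  └─ t *
      │  └─ t
      │     ├─ d *
      │     └─ p
      │        ├─ k
      │        │  └─ p
      │        │     └─ k *
      │        └─ q *
      ├─ q
      │  └─ q *
      └─ t
         ├─ d
         │  └─ q *
         │     └─ t
         │        └─ p
         │           └─ k *
         └─ k
            └─ q
               └─ k *
Counting every labelled node above: 36.

36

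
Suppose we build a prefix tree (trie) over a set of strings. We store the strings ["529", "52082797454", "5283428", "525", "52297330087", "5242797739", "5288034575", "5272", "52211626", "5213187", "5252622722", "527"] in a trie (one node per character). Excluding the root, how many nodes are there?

61

Insert word by word; a character creates a node only if that edge doesn't already exist:
  "529" → 3 new (5, 2, 9)
  "52082797454" → prefix "52" already present; 9 new (0, 8, 2, 7, 9, 7, 4, 5, 4)
  "5283428" → prefix "52" already present; 5 new (8, 3, 4, 2, 8)
  "525" → prefix "52" already present; 1 new (5)
  "52297330087" → prefix "52" already present; 9 new (2, 9, 7, 3, 3, 0, 0, 8, 7)
  "5242797739" → prefix "52" already present; 8 new (4, 2, 7, 9, 7, 7, 3, 9)
  "5288034575" → prefix "528" already present; 7 new (8, 0, 3, 4, 5, 7, 5)
  "5272" → prefix "52" already present; 2 new (7, 2)
  "52211626" → prefix "522" already present; 5 new (1, 1, 6, 2, 6)
  "5213187" → prefix "52" already present; 5 new (1, 3, 1, 8, 7)
  "5252622722" → prefix "525" already present; 7 new (2, 6, 2, 2, 7, 2, 2)
  "527" → prefix "527" already present; 0 new (none)
Total nodes = 3 + 9 + 5 + 1 + 9 + 8 + 7 + 2 + 5 + 5 + 7 + 0 = 61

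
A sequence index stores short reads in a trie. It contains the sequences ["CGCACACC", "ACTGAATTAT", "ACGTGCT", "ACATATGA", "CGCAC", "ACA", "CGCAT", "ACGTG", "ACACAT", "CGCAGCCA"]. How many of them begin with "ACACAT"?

Filter for entries beginning with "ACACAT":
Words under "ACACAT": ACACAT
Count: 1

1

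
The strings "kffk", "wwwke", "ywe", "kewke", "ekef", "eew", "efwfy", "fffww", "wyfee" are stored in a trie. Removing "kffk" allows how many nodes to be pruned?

After clearing the end-marker at "kffk", prune upward until reaching a node still needed by another word.
The suffix "ffk" (3 nodes) is used only by "kffk"; the node for "k" still has the child "e", so pruning stops there.
Nodes removed: 3

3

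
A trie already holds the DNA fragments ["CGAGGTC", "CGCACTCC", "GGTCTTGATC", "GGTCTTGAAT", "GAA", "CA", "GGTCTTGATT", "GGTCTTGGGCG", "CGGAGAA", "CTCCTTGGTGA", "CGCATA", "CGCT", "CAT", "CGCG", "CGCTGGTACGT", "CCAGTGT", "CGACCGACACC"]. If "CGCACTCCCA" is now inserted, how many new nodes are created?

"CGCACTCC" is already a path in the trie; the remaining "CA" must be added.
So 10 − 8 = 2 new nodes.

2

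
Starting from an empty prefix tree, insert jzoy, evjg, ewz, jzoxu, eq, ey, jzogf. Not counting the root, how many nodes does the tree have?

Trace insertions, counting only characters that open a new branch:
  "jzoy" → 4 new (j, z, o, y)
  "evjg" → 4 new (e, v, j, g)
  "ewz" → prefix "e" already present; 2 new (w, z)
  "jzoxu" → prefix "jzo" already present; 2 new (x, u)
  "eq" → prefix "e" already present; 1 new (q)
  "ey" → prefix "e" already present; 1 new (y)
  "jzogf" → prefix "jzo" already present; 2 new (g, f)
Total nodes = 4 + 4 + 2 + 2 + 1 + 1 + 2 = 16

16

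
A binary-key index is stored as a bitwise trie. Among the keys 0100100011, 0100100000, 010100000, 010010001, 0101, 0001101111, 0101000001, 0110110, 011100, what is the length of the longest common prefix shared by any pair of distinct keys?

9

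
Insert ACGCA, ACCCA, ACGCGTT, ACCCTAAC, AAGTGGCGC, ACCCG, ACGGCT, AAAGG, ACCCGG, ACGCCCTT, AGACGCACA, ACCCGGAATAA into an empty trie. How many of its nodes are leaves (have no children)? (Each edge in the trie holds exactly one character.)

A leaf is a node with no children — equivalently, the end of a word that is not a proper prefix of any other stored word.
Those words: "AAAGG", "AAGTGGCGC", "ACCCA", "ACCCGGAATAA", "ACCCTAAC", "ACGCA", "ACGCCCTT", "ACGCGTT", "ACGGCT", "AGACGCACA"
Leaf count: 10

10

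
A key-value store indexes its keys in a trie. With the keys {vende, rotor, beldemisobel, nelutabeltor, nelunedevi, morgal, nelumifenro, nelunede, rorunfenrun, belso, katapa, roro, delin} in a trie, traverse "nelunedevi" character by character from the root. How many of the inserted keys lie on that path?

2

Walk "nelunedevi" from the root; an end-of-word marker is hit whenever a stored word is a prefix of "nelunedevi".
Prefixes of the query that are stored words: "nelunede", "nelunedevi"
Count: 2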